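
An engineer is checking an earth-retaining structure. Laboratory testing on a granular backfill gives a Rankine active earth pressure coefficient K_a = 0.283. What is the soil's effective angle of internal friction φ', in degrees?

K_a = tan²(45° − φ/2) ⇒ 45° − φ/2 = arctan(√0.283) = 28.01°.
φ = 2(45° − 28.01°) = 33.98°.

34.0°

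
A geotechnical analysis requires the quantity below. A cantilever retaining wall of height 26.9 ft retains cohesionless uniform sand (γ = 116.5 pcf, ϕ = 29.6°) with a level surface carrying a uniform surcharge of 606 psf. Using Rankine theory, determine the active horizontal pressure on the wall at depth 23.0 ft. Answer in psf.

1110 psf

K_a = (1 − sin φ)/(1 + sin φ) = 0.3387.
σ_v = γz + q = 116.5 × 23.0 + 606 = 3286 psf.
σ_h = K_a σ_v = 0.3387 × 3286 = 1113 psf.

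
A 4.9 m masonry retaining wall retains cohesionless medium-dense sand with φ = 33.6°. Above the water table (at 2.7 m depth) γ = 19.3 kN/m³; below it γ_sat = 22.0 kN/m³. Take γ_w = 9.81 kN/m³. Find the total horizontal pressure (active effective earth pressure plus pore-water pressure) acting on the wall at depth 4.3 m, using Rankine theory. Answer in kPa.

K_a = (1 − sin φ)/(1 + sin φ) = 0.2875.
γ' = 22.0 − 9.81 = 12.19 kN/m³.
Effective vertical stress at 4.3 m: σ'_v = 19.3×2.7 + 12.19×1.60 = 71.61 kPa.
σ'_h = K_a σ'_v = 0.2875 × 71.61 = 20.59 kPa; u = γ_w × 1.60 = 15.70 kPa.
Total σ_h = 20.59 + 15.70 = 36.29 kPa.

36.3 kPa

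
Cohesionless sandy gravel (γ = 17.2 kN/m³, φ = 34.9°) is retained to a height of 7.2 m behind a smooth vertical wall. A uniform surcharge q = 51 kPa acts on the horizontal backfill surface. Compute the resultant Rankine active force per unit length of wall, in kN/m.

221 kN/m

K_a = tan²(45° − φ/2) = 0.2721.
Soil triangle: ½ K_a γ H² = 0.5×0.2721×17.2×7.2² = 121.3 kN/m.
Surcharge rectangle: K_a q H = 0.2721×51×7.2 = 99.93 kN/m.
Total = 121.3 + 99.93 = 221.3 kN/m.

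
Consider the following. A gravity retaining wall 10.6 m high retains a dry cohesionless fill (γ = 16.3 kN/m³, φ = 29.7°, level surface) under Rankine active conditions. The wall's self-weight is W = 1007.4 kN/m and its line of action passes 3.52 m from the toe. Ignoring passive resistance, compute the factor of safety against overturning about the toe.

3.25

K_a = tan²(45° − 29.7°/2) = 0.3374.
P_a = ½K_aγH² = 0.5×0.3374×16.3×10.6² = 309.0 kN/m, acting at H/3 = 3.533 m above the base.
Overturning moment M_o = P_a × H/3 = 309.0 × 3.533 = 1092.
Resisting moment M_r = W × 3.52 = 1007.4 × 3.52 = 3546.
FS_overturning = M_r/M_o = 3546/1092 = 3.248.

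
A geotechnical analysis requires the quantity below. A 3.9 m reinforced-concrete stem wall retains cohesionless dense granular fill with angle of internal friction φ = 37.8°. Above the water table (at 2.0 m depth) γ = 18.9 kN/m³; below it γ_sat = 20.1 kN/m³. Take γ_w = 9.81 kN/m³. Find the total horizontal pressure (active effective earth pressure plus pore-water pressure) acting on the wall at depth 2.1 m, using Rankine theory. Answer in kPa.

10.3 kPa

K_a = (1 − sin φ)/(1 + sin φ) = 0.2400.
γ' = 20.1 − 9.81 = 10.29 kN/m³.
Effective vertical stress at 2.1 m: σ'_v = 18.9×2.0 + 10.29×0.100 = 38.83 kPa.
σ'_h = K_a σ'_v = 0.2400 × 38.83 = 9.319 kPa; u = γ_w × 0.100 = 0.9810 kPa.
Total σ_h = 9.319 + 0.9810 = 10.30 kPa.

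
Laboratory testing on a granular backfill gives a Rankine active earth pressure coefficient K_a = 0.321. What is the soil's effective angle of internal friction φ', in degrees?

K_a = tan²(45° − φ/2) ⇒ 45° − φ/2 = arctan(√0.321) = 29.53°.
φ = 2(45° − 29.53°) = 30.93°.

30.9°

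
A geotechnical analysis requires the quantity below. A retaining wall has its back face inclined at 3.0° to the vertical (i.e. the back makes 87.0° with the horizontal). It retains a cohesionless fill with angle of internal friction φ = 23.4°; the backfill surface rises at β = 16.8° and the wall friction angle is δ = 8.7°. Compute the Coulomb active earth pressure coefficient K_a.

K_a = sin²(α+φ) / [sin²α · sin(α−δ) · (1 + √{sin(φ+δ)sin(φ−β) / (sin(α−δ)sin(α+β))})²].
With α = 87.0°, φ = 23.4°, δ = 8.7°, β = 16.8°: K_a = 0.5726.

0.573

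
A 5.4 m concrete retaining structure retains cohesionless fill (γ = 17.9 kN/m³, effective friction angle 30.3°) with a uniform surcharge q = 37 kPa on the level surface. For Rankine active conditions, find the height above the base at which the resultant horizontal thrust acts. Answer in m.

2.19 m

K_a = 0.3293.
Triangular part P₁ = ½K_aγH² = 85.95 at H/3 = 1.800 m; rectangular part P₂ = K_a q H = 65.80 at H/2 = 2.700 m.
ȳ = (P₁·1.800 + P₂·2.700)/(P₁+P₂) = 2.190 m.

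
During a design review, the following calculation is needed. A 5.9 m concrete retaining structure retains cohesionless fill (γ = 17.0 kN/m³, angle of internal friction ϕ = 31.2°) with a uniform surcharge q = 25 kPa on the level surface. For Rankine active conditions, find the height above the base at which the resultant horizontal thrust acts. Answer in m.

K_a = 0.3175.
Triangular part P₁ = ½K_aγH² = 93.94 at H/3 = 1.967 m; rectangular part P₂ = K_a q H = 46.83 at H/2 = 2.950 m.
ȳ = (P₁·1.967 + P₂·2.950)/(P₁+P₂) = 2.294 m.

2.29 m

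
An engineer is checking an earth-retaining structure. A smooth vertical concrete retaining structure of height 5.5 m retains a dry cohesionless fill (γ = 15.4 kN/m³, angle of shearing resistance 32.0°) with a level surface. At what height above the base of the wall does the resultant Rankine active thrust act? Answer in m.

K_a = 0.3073.
The pressure distribution is triangular, so the resultant acts at H/3 above the base = 5.5/3 = 1.833 m.

1.83 m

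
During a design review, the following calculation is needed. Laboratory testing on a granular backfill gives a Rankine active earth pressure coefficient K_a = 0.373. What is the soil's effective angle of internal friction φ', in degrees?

K_a = tan²(45° − φ/2) ⇒ 45° − φ/2 = arctan(√0.373) = 31.41°.
φ = 2(45° − 31.41°) = 27.17°.

27.2°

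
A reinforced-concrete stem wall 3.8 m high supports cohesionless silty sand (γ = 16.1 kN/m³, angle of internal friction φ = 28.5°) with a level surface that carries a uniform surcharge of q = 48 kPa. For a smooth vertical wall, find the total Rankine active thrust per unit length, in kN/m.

K_a = tan²(45° − φ/2) = 0.3540.
Soil triangle: ½ K_a γ H² = 0.5×0.3540×16.1×3.8² = 41.14 kN/m.
Surcharge rectangle: K_a q H = 0.3540×48×3.8 = 64.56 kN/m.
Total = 41.14 + 64.56 = 105.7 kN/m.

106 kN/m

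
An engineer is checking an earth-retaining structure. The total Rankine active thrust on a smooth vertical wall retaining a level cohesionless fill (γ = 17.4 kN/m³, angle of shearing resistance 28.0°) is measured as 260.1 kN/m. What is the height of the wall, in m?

9.10 m

K_a = 0.3610. P_a = ½ K_a γ H² ⇒ H = √(2P_a/(K_a γ)).
H = √(2×260.1/(0.3610×17.4)) = 9.100 m.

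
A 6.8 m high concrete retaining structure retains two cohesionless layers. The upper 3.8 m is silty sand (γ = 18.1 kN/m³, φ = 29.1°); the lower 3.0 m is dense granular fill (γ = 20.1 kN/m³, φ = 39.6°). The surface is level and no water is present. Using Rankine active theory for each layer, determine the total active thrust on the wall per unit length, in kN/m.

111 kN/m

K_a1 = tan²(45°−29.1°/2) = 0.3456; K_a2 = tan²(45°−39.6°/2) = 0.2214.
Layer 1: σ at base = K_a1 γ₁ h₁ = 23.77 kPa; P₁ = ½×23.77×3.8 = 45.16.
Layer 2: σ_v at top = γ₁h₁ = 68.78; σ_h top = K_a2×68.78 = 15.23; σ_h base = K_a2×(68.78+20.1×3.0) = 28.58.
P₂ = ½(15.23+28.58)×3.0 = 65.72. Total P_a = 45.16+65.72 = 110.9 kN/m.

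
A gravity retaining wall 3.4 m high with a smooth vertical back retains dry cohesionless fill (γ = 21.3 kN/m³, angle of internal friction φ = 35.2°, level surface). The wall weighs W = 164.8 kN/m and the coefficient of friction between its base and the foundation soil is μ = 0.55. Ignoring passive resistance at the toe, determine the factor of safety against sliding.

2.74

K_a = tan²(45° − 35.2°/2) = 0.2687.
P_a = ½K_aγH² = 0.5×0.2687×21.3×3.4² = 33.08 kN/m, acting at H/3 = 1.133 m above the base.
FS_sliding = μW / P_a = 0.55×164.8 / 33.08 = 2.740.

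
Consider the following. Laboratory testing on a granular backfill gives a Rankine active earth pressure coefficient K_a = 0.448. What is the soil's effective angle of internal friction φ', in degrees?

K_a = tan²(45° − φ/2) ⇒ 45° − φ/2 = arctan(√0.448) = 33.80°.
φ = 2(45° − 33.80°) = 22.41°.

22.4°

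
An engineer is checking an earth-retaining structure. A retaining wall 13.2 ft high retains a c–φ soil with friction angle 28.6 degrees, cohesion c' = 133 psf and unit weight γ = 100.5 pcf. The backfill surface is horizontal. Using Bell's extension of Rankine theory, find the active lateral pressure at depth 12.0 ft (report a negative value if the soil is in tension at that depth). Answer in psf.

K_a = (1 − sin φ)/(1 + sin φ) = 0.3525.
σ_a = K_a γ z − 2c√K_a = 0.3525×100.5×12.0 − 2×133×0.5938 = 267.2 psf.

267 psf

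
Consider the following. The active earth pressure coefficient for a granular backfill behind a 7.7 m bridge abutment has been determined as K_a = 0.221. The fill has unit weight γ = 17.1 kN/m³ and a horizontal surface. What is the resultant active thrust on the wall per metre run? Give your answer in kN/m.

P = ½ K_a γ H² = 0.5 × 0.221 × 17.1 × 7.7² = 112.0 kN/m.

112 kN/m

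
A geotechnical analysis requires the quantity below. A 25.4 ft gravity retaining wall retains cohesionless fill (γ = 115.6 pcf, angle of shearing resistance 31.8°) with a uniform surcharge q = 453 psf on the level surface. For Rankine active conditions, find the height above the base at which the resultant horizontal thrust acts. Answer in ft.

9.46 ft

K_a = 0.3098.
Triangular part P₁ = ½K_aγH² = 11550 at H/3 = 8.467 ft; rectangular part P₂ = K_a q H = 3565 at H/2 = 12.70 ft.
ȳ = (P₁·8.467 + P₂·12.70)/(P₁+P₂) = 9.465 ft.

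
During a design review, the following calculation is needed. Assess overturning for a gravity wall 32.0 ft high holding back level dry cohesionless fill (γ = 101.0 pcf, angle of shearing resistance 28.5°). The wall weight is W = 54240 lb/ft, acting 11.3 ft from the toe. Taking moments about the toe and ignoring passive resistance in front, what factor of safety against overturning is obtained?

K_a = tan²(45° − 28.5°/2) = 0.3540.
P_a = ½K_aγH² = 0.5×0.3540×101.0×32.0² = 18300 lb/ft, acting at H/3 = 10.67 ft above the base.
Overturning moment M_o = P_a × H/3 = 18300 × 10.67 = 195200.
Resisting moment M_r = W × 11.3 = 54240 × 11.3 = 612900.
FS_overturning = M_r/M_o = 612900/195200 = 3.139.

3.14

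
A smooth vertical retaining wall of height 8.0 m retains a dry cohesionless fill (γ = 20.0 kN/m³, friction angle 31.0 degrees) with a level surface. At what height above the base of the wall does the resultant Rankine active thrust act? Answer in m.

2.67 m

K_a = 0.3201.
The pressure distribution is triangular, so the resultant acts at H/3 above the base = 8.0/3 = 2.667 m.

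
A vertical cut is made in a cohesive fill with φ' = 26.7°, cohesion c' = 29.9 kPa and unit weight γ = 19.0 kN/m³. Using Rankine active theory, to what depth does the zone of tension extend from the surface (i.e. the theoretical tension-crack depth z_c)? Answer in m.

K_a = tan²(45° − 26.7°/2) = 0.3800; √K_a = 0.6164.
The active pressure is zero where K_a γ z = 2c√K_a, so z_c = 2c/(γ√K_a) = 2×29.9/(19.0×0.6164) = 5.106 m.

5.11 m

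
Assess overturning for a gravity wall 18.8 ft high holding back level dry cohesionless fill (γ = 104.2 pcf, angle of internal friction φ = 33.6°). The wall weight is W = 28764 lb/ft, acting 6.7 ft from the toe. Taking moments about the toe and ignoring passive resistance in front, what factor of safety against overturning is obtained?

5.81

K_a = tan²(45° − 33.6°/2) = 0.2875.
P_a = ½K_aγH² = 0.5×0.2875×104.2×18.8² = 5294 lb/ft, acting at H/3 = 6.267 ft above the base.
Overturning moment M_o = P_a × H/3 = 5294 × 6.267 = 33180.
Resisting moment M_r = W × 6.7 = 28764 × 6.7 = 192700.
FS_overturning = M_r/M_o = 192700/33180 = 5.809.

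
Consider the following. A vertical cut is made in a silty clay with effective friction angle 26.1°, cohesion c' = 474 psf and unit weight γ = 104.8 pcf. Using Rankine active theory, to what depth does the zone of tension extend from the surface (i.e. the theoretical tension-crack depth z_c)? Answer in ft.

14.5 ft

K_a = tan²(45° − 26.1°/2) = 0.3889; √K_a = 0.6237.
The active pressure is zero where K_a γ z = 2c√K_a, so z_c = 2c/(γ√K_a) = 2×474/(104.8×0.6237) = 14.50 ft.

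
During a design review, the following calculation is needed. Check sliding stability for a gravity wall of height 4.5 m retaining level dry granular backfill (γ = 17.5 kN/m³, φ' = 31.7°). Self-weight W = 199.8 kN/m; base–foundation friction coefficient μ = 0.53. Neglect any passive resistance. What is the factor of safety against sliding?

K_a = tan²(45° − 31.7°/2) = 0.3111.
P_a = ½K_aγH² = 0.5×0.3111×17.5×4.5² = 55.12 kN/m, acting at H/3 = 1.500 m above the base.
FS_sliding = μW / P_a = 0.53×199.8 / 55.12 = 1.921.

1.92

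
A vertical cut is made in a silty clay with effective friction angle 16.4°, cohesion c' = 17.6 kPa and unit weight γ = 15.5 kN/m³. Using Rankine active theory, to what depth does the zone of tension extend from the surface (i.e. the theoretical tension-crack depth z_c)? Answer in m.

3.04 m

K_a = tan²(45° − 16.4°/2) = 0.5596; √K_a = 0.7481.
The active pressure is zero where K_a γ z = 2c√K_a, so z_c = 2c/(γ√K_a) = 2×17.6/(15.5×0.7481) = 3.036 m.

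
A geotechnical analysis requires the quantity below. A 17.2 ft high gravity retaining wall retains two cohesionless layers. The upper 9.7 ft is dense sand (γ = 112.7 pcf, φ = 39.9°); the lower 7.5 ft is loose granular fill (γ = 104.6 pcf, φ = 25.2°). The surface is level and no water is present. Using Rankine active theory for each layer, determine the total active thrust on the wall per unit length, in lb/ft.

5650 lb/ft

K_a1 = tan²(45°−39.9°/2) = 0.2184; K_a2 = tan²(45°−25.2°/2) = 0.4027.
Layer 1: σ at base = K_a1 γ₁ h₁ = 238.8 psf; P₁ = ½×238.8×9.7 = 1158.
Layer 2: σ_v at top = γ₁h₁ = 1093; σ_h top = K_a2×1093 = 440.3; σ_h base = K_a2×(1093+104.6×7.5) = 756.2.
P₂ = ½(440.3+756.2)×7.5 = 4487. Total P_a = 1158+4487 = 5645 lb/ft.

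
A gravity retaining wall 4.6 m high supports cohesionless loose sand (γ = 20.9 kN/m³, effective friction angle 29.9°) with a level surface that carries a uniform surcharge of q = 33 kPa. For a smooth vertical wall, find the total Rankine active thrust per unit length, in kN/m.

K_a = tan²(45° − φ/2) = 0.3347.
Soil triangle: ½ K_a γ H² = 0.5×0.3347×20.9×4.6² = 74.00 kN/m.
Surcharge rectangle: K_a q H = 0.3347×33×4.6 = 50.80 kN/m.
Total = 74.00 + 50.80 = 124.8 kN/m.

125 kN/m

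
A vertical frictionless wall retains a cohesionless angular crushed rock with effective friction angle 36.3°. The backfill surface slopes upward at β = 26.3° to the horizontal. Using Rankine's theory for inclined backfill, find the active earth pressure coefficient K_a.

K_a = cos β · (cos β − √(cos²β − cos²φ)) / (cos β + √(cos²β − cos²φ)).
cos β = 0.8965, cos φ = 0.8059, √(cos²β − cos²φ) = 0.3926.
K_a = 0.8965 × (0.8965 − 0.3926)/(0.8965 + 0.3926) = 0.3504.

0.350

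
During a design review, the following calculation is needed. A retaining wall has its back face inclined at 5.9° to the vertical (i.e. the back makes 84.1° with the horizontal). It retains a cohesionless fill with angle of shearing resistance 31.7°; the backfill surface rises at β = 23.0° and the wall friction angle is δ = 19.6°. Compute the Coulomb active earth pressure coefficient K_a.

K_a = sin²(α+φ) / [sin²α · sin(α−δ) · (1 + √{sin(φ+δ)sin(φ−β) / (sin(α−δ)sin(α+β))})²].
With α = 84.1°, φ = 31.7°, δ = 19.6°, β = 23.0°: K_a = 0.4836.

0.484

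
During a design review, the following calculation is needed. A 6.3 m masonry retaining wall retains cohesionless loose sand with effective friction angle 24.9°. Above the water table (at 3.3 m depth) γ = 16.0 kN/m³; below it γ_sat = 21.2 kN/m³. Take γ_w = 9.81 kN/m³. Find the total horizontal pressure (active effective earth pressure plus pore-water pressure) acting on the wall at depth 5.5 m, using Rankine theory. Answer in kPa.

K_a = (1 − sin φ)/(1 + sin φ) = 0.4074.
γ' = 21.2 − 9.81 = 11.39 kN/m³.
Effective vertical stress at 5.5 m: σ'_v = 16.0×3.3 + 11.39×2.20 = 77.86 kPa.
σ'_h = K_a σ'_v = 0.4074 × 77.86 = 31.72 kPa; u = γ_w × 2.20 = 21.58 kPa.
Total σ_h = 31.72 + 21.58 = 53.30 kPa.

53.3 kPa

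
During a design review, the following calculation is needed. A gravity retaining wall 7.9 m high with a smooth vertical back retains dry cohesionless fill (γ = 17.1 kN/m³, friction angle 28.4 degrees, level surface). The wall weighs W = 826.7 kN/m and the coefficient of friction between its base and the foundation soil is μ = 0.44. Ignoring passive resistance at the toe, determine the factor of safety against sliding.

K_a = tan²(45° − 28.4°/2) = 0.3554.
P_a = ½K_aγH² = 0.5×0.3554×17.1×7.9² = 189.6 kN/m, acting at H/3 = 2.633 m above the base.
FS_sliding = μW / P_a = 0.44×826.7 / 189.6 = 1.918.

1.92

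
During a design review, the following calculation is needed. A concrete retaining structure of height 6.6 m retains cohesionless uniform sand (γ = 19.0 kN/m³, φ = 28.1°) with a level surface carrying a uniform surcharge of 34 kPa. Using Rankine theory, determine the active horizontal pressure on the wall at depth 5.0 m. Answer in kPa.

46.4 kPa

K_a = (1 − sin φ)/(1 + sin φ) = 0.3596.
σ_v = γz + q = 19.0 × 5.0 + 34 = 129.0 kPa.
σ_h = K_a σ_v = 0.3596 × 129.0 = 46.39 kPa.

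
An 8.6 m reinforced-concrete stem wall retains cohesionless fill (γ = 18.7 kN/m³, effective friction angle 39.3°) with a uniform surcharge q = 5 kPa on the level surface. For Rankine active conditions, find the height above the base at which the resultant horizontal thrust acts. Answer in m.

2.95 m

K_a = 0.2245.
Triangular part P₁ = ½K_aγH² = 155.2 at H/3 = 2.867 m; rectangular part P₂ = K_a q H = 9.652 at H/2 = 4.300 m.
ȳ = (P₁·2.867 + P₂·4.300)/(P₁+P₂) = 2.951 m.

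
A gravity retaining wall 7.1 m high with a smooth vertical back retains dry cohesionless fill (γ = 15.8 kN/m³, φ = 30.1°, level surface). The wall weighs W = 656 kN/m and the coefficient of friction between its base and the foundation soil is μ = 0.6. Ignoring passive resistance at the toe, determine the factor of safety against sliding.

K_a = tan²(45° − 30.1°/2) = 0.3320.
P_a = ½K_aγH² = 0.5×0.3320×15.8×7.1² = 132.2 kN/m, acting at H/3 = 2.367 m above the base.
FS_sliding = μW / P_a = 0.6×656 / 132.2 = 2.977.

2.98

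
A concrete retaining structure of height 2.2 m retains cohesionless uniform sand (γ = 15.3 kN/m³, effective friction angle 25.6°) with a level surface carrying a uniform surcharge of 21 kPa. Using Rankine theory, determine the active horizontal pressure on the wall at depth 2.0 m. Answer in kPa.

20.5 kPa

K_a = (1 − sin φ)/(1 + sin φ) = 0.3966.
σ_v = γz + q = 15.3 × 2.0 + 21 = 51.60 kPa.
σ_h = K_a σ_v = 0.3966 × 51.60 = 20.46 kPa.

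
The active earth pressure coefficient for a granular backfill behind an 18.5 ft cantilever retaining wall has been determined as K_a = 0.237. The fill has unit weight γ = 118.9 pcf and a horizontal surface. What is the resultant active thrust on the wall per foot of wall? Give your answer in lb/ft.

P = ½ K_a γ H² = 0.5 × 0.237 × 118.9 × 18.5² = 4822 lb/ft.

4820 lb/ft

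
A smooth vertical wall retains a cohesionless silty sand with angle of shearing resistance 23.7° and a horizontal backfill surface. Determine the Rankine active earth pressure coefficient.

K_a = tan²(45° − φ/2) = tan²(33.15°) = 0.4266.

0.427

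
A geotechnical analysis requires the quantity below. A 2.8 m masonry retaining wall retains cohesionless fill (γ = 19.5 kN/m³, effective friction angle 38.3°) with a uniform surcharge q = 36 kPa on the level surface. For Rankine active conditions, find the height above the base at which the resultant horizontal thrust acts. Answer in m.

K_a = 0.2347.
Triangular part P₁ = ½K_aγH² = 17.94 at H/3 = 0.9333 m; rectangular part P₂ = K_a q H = 23.66 at H/2 = 1.400 m.
ȳ = (P₁·0.9333 + P₂·1.400)/(P₁+P₂) = 1.199 m.

1.20 m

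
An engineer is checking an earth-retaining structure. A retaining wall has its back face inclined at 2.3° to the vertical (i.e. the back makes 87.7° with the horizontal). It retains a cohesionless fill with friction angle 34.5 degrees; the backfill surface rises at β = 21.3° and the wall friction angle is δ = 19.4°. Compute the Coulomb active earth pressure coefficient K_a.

K_a = sin²(α+φ) / [sin²α · sin(α−δ) · (1 + √{sin(φ+δ)sin(φ−β) / (sin(α−δ)sin(α+β))})²].
With α = 87.7°, φ = 34.5°, δ = 19.4°, β = 21.3°: K_a = 0.3630.

0.363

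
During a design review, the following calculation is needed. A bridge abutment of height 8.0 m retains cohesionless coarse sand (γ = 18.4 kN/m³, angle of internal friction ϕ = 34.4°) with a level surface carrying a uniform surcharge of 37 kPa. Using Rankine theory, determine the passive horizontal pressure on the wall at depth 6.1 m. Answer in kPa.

K_p = (1 + sin φ)/(1 − sin φ) = 3.597.
σ_v = γz + q = 18.4 × 6.1 + 37 = 149.2 kPa.
σ_h = K_p σ_v = 3.597 × 149.2 = 536.9 kPa.

537 kPa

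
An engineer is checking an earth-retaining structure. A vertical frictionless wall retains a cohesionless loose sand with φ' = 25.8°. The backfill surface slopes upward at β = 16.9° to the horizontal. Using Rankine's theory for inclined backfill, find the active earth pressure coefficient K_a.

0.473

K_a = cos β · (cos β − √(cos²β − cos²φ)) / (cos β + √(cos²β − cos²φ)).
cos β = 0.9568, cos φ = 0.9003, √(cos²β − cos²φ) = 0.3239.
K_a = 0.9568 × (0.9568 − 0.3239)/(0.9568 + 0.3239) = 0.4728.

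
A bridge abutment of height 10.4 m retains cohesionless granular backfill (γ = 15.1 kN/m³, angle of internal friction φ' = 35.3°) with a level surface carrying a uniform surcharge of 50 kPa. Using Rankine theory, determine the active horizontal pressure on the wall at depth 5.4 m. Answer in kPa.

35.2 kPa

K_a = (1 − sin φ)/(1 + sin φ) = 0.2675.
σ_v = γz + q = 15.1 × 5.4 + 50 = 131.5 kPa.
σ_h = K_a σ_v = 0.2675 × 131.5 = 35.19 kPa.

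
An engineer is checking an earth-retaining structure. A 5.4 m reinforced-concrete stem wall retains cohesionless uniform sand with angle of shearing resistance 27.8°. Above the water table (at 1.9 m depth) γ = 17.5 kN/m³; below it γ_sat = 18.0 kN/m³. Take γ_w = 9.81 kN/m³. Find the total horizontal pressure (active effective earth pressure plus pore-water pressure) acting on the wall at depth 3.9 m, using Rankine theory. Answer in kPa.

K_a = (1 − sin φ)/(1 + sin φ) = 0.3639.
γ' = 18.0 − 9.81 = 8.190 kN/m³.
Effective vertical stress at 3.9 m: σ'_v = 17.5×1.9 + 8.190×2.00 = 49.63 kPa.
σ'_h = K_a σ'_v = 0.3639 × 49.63 = 18.06 kPa; u = γ_w × 2.00 = 19.62 kPa.
Total σ_h = 18.06 + 19.62 = 37.68 kPa.

37.7 kPa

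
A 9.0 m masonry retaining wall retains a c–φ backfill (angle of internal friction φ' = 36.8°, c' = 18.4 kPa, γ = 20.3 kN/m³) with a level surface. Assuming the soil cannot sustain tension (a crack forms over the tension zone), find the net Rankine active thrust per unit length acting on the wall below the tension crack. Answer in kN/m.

K_a = 0.2508; √K_a = 0.5008.
Tension-crack depth z_c = 2c/(γ√K_a) = 2×18.4/(20.3×0.5008) = 3.620 m.
σ_a at base = K_a γ H − 2c√K_a = 0.2508×20.3×9.0 − 2×18.4×0.5008 = 27.39 kPa.
P_a = ½ × 27.39 × (H − z_c) = 0.5×27.39×5.380 = 73.67 kN/m.

73.7 kN/m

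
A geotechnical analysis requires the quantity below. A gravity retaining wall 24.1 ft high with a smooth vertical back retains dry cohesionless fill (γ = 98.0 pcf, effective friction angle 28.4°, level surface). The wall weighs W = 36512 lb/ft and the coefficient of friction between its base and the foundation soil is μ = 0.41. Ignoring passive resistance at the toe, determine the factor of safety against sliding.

1.48

K_a = tan²(45° − 28.4°/2) = 0.3554.
P_a = ½K_aγH² = 0.5×0.3554×98.0×24.1² = 10110 lb/ft, acting at H/3 = 8.033 ft above the base.
FS_sliding = μW / P_a = 0.41×36512 / 10110 = 1.480.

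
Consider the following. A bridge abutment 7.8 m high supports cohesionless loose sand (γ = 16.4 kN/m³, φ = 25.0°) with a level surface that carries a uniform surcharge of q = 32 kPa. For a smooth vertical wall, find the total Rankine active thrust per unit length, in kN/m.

K_a = tan²(45° − φ/2) = 0.4059.
Soil triangle: ½ K_a γ H² = 0.5×0.4059×16.4×7.8² = 202.5 kN/m.
Surcharge rectangle: K_a q H = 0.4059×32×7.8 = 101.3 kN/m.
Total = 202.5 + 101.3 = 303.8 kN/m.

304 kN/m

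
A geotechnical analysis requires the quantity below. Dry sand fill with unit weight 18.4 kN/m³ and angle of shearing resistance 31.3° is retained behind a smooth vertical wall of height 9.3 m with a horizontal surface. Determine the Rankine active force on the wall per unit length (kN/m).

252 kN/m

K_a = tan²(45° − φ/2) = 0.3162.
P_a = ½ K_a γ H² = 0.5 × 0.3162 × 18.4 × 9.3² = 251.6 kN/m.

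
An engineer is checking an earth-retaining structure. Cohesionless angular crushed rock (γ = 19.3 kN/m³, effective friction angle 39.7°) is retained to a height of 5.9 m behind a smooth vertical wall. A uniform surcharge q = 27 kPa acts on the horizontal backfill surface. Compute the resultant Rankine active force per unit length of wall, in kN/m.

K_a = tan²(45° − φ/2) = 0.2204.
Soil triangle: ½ K_a γ H² = 0.5×0.2204×19.3×5.9² = 74.05 kN/m.
Surcharge rectangle: K_a q H = 0.2204×27×5.9 = 35.11 kN/m.
Total = 74.05 + 35.11 = 109.2 kN/m.

109 kN/m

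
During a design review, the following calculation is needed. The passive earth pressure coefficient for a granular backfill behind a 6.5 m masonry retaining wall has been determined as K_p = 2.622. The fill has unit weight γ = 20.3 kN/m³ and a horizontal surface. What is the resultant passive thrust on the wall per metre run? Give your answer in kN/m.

P = ½ K_p γ H² = 0.5 × 2.622 × 20.3 × 6.5² = 1124 kN/m.

1120 kN/m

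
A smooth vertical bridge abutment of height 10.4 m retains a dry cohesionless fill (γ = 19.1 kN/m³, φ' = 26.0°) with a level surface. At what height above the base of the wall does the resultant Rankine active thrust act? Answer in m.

3.47 m

K_a = 0.3905.
The pressure distribution is triangular, so the resultant acts at H/3 above the base = 10.4/3 = 3.467 m.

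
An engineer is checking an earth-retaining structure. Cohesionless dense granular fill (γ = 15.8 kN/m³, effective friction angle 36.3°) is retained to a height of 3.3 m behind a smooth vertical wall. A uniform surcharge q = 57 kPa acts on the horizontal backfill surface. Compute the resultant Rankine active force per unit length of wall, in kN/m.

70.3 kN/m

K_a = tan²(45° − φ/2) = 0.2563.
Soil triangle: ½ K_a γ H² = 0.5×0.2563×15.8×3.3² = 22.05 kN/m.
Surcharge rectangle: K_a q H = 0.2563×57×3.3 = 48.20 kN/m.
Total = 22.05 + 48.20 = 70.25 kN/m.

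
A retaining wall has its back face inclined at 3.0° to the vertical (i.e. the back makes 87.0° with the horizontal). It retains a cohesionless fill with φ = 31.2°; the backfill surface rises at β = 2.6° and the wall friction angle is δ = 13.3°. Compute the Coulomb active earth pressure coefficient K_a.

K_a = sin²(α+φ) / [sin²α · sin(α−δ) · (1 + √{sin(φ+δ)sin(φ−β) / (sin(α−δ)sin(α+β))})²].
With α = 87.0°, φ = 31.2°, δ = 13.3°, β = 2.6°: K_a = 0.3205.

0.320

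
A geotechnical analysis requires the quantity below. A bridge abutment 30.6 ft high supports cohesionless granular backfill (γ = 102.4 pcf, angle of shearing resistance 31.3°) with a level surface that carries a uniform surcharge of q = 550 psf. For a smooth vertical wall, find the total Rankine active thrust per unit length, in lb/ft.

K_a = tan²(45° − φ/2) = 0.3162.
Soil triangle: ½ K_a γ H² = 0.5×0.3162×102.4×30.6² = 15160 lb/ft.
Surcharge rectangle: K_a q H = 0.3162×550×30.6 = 5322 lb/ft.
Total = 15160 + 5322 = 20480 lb/ft.

20500 lb/ft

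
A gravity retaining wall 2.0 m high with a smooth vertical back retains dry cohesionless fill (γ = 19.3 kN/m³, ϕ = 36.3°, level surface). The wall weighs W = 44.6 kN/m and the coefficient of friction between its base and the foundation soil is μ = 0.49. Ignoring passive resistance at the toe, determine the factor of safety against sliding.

2.21

K_a = tan²(45° − 36.3°/2) = 0.2563.
P_a = ½K_aγH² = 0.5×0.2563×19.3×2.0² = 9.892 kN/m, acting at H/3 = 0.6667 m above the base.
FS_sliding = μW / P_a = 0.49×44.6 / 9.892 = 2.209.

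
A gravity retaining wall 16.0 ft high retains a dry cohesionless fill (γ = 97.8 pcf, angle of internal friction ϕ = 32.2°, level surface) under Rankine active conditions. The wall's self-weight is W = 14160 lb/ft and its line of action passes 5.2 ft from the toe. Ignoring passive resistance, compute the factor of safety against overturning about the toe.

K_a = tan²(45° − 32.2°/2) = 0.3047.
P_a = ½K_aγH² = 0.5×0.3047×97.8×16.0² = 3815 lb/ft, acting at H/3 = 5.333 ft above the base.
Overturning moment M_o = P_a × H/3 = 3815 × 5.333 = 20350.
Resisting moment M_r = W × 5.2 = 14160 × 5.2 = 73630.
FS_overturning = M_r/M_o = 73630/20350 = 3.619.

3.62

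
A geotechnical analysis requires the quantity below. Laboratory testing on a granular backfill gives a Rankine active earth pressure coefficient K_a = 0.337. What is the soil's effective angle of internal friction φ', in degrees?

29.7°

K_a = tan²(45° − φ/2) ⇒ 45° − φ/2 = arctan(√0.337) = 30.14°.
φ = 2(45° − 30.14°) = 29.73°.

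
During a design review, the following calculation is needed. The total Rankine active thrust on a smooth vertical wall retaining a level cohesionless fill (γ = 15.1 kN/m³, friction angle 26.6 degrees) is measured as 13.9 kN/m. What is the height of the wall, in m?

2.20 m

K_a = 0.3814. P_a = ½ K_a γ H² ⇒ H = √(2P_a/(K_a γ)).
H = √(2×13.9/(0.3814×15.1)) = 2.197 m.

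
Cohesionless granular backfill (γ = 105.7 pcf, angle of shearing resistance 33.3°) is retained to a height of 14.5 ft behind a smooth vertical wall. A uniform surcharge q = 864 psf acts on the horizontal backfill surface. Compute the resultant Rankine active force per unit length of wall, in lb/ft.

6880 lb/ft

K_a = tan²(45° − φ/2) = 0.2911.
Soil triangle: ½ K_a γ H² = 0.5×0.2911×105.7×14.5² = 3235 lb/ft.
Surcharge rectangle: K_a q H = 0.2911×864×14.5 = 3647 lb/ft.
Total = 3235 + 3647 = 6882 lb/ft.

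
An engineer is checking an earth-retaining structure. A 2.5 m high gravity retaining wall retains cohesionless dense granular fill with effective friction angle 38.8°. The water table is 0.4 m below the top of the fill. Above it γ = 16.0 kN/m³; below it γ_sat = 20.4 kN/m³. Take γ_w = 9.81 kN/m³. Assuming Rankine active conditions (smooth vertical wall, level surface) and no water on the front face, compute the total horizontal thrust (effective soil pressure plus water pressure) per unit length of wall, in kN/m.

30.4 kN/m

K_a = tan²(45° − φ/2) = 0.2296.
γ' = 20.4 − 9.81 = 10.59 kN/m³. Depth below WT = 2.1 m.
σ'_h at WT = K_a γ d_w = 1.469 kPa; at base = 1.469 + K_a γ' × 2.1 = 6.574 kPa.
P₁ (0–0.4 m) = ½×1.469×0.4 = 0.2938. P₂ (0.4–2.5 m) = ½(1.469+6.574)×2.1 = 8.446.
P_w = ½ γ_w h₂² = 0.5×9.81×2.1² = 21.63. Total = 0.2938+8.446+21.63 = 30.37 kN/m.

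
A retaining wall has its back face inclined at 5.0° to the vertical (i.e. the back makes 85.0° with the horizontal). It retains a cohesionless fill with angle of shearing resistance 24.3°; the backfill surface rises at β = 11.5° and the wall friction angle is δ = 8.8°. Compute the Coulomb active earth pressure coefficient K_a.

K_a = sin²(α+φ) / [sin²α · sin(α−δ) · (1 + √{sin(φ+δ)sin(φ−β) / (sin(α−δ)sin(α+β))})²].
With α = 85.0°, φ = 24.3°, δ = 8.8°, β = 11.5°: K_a = 0.5041.

0.504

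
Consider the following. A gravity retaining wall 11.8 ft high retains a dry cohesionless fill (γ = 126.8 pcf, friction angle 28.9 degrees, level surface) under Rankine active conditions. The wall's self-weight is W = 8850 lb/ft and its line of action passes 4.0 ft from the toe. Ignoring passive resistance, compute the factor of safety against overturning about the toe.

K_a = tan²(45° − 28.9°/2) = 0.3484.
P_a = ½K_aγH² = 0.5×0.3484×126.8×11.8² = 3075 lb/ft, acting at H/3 = 3.933 ft above the base.
Overturning moment M_o = P_a × H/3 = 3075 × 3.933 = 12100.
Resisting moment M_r = W × 4.0 = 8850 × 4.0 = 35400.
FS_overturning = M_r/M_o = 35400/12100 = 2.927.

2.93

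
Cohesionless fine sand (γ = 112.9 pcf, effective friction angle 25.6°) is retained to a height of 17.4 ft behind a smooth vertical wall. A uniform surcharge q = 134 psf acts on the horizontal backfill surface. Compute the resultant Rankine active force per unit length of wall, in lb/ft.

K_a = tan²(45° − φ/2) = 0.3966.
Soil triangle: ½ K_a γ H² = 0.5×0.3966×112.9×17.4² = 6778 lb/ft.
Surcharge rectangle: K_a q H = 0.3966×134×17.4 = 924.6 lb/ft.
Total = 6778 + 924.6 = 7702 lb/ft.

7700 lb/ft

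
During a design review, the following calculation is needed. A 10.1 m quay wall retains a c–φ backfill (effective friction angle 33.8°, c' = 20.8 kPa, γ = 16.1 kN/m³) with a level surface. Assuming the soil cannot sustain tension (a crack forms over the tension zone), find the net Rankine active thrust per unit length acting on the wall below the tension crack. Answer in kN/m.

63.5 kN/m

K_a = 0.2851; √K_a = 0.5340.
Tension-crack depth z_c = 2c/(γ√K_a) = 2×20.8/(16.1×0.5340) = 4.839 m.
σ_a at base = K_a γ H − 2c√K_a = 0.2851×16.1×10.1 − 2×20.8×0.5340 = 24.15 kPa.
P_a = ½ × 24.15 × (H − z_c) = 0.5×24.15×5.261 = 63.52 kN/m.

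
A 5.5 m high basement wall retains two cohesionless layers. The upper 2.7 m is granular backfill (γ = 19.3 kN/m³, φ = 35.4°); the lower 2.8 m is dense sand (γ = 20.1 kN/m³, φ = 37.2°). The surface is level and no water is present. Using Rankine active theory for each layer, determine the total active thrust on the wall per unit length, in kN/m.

74.1 kN/m

K_a1 = tan²(45°−35.4°/2) = 0.2664; K_a2 = tan²(45°−37.2°/2) = 0.2464.
Layer 1: σ at base = K_a1 γ₁ h₁ = 13.88 kPa; P₁ = ½×13.88×2.7 = 18.74.
Layer 2: σ_v at top = γ₁h₁ = 52.11; σ_h top = K_a2×52.11 = 12.84; σ_h base = K_a2×(52.11+20.1×2.8) = 26.71.
P₂ = ½(12.84+26.71)×2.8 = 55.37. Total P_a = 18.74+55.37 = 74.11 kN/m.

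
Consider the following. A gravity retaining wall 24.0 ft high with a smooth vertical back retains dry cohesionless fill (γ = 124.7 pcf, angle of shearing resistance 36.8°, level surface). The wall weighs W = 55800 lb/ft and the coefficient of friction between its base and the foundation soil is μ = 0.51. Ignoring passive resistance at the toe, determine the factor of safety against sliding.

K_a = tan²(45° − 36.8°/2) = 0.2508.
P_a = ½K_aγH² = 0.5×0.2508×124.7×24.0² = 9006 lb/ft, acting at H/3 = 8.000 ft above the base.
FS_sliding = μW / P_a = 0.51×55800 / 9006 = 3.160.

3.16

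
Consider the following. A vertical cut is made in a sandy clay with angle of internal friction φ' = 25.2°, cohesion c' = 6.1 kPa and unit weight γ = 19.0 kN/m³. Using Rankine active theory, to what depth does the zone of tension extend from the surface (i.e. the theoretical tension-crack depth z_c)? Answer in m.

K_a = tan²(45° − 25.2°/2) = 0.4027; √K_a = 0.6346.
The active pressure is zero where K_a γ z = 2c√K_a, so z_c = 2c/(γ√K_a) = 2×6.1/(19.0×0.6346) = 1.012 m.

1.01 m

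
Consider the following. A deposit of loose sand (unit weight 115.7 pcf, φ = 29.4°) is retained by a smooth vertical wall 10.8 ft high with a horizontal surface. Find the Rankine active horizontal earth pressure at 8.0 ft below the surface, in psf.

316 psf

K_a = (1 − sin φ)/(1 + sin φ) = 0.3415.
σ_h = K_a γ z = 0.3415 × 115.7 × 8.0 = 316.1 psf.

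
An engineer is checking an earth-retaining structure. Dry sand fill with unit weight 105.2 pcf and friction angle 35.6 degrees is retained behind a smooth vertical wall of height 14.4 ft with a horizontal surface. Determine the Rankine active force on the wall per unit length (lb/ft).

2880 lb/ft

K_a = tan²(45° − φ/2) = 0.2641.
P_a = ½ K_a γ H² = 0.5 × 0.2641 × 105.2 × 14.4² = 2881 lb/ft.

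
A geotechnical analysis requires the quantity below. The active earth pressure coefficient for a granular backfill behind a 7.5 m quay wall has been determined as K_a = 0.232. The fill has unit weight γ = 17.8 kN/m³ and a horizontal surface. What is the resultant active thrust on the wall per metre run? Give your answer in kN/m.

P = ½ K_a γ H² = 0.5 × 0.232 × 17.8 × 7.5² = 116.1 kN/m.

116 kN/m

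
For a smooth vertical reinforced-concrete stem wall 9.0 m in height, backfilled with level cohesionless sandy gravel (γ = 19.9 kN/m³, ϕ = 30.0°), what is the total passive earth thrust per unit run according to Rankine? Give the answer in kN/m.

K_p = tan²(45° + φ/2) = 3.000.
P_p = ½ K_p γ H² = 0.5 × 3.000 × 19.9 × 9.0² = 2418 kN/m.

2420 kN/m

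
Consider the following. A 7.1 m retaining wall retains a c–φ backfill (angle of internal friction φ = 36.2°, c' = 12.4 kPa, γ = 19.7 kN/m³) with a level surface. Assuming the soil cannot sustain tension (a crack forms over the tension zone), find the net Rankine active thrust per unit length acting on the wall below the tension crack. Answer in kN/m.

54.1 kN/m

K_a = 0.2574; √K_a = 0.5073.
Tension-crack depth z_c = 2c/(γ√K_a) = 2×12.4/(19.7×0.5073) = 2.481 m.
σ_a at base = K_a γ H − 2c√K_a = 0.2574×19.7×7.1 − 2×12.4×0.5073 = 23.42 kPa.
P_a = ½ × 23.42 × (H − z_c) = 0.5×23.42×4.619 = 54.08 kN/m.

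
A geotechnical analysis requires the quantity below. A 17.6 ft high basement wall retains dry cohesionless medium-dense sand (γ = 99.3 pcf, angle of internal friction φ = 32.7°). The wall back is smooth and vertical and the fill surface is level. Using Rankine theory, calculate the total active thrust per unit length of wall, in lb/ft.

K_a = tan²(45° − φ/2) = 0.2985.
P_a = ½ K_a γ H² = 0.5 × 0.2985 × 99.3 × 17.6² = 4591 lb/ft.

4590 lb/ft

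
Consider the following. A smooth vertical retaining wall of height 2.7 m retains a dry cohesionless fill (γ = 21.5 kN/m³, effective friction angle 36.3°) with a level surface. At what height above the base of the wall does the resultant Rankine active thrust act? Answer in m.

K_a = 0.2563.
The pressure distribution is triangular, so the resultant acts at H/3 above the base = 2.7/3 = 0.9000 m.

0.900 m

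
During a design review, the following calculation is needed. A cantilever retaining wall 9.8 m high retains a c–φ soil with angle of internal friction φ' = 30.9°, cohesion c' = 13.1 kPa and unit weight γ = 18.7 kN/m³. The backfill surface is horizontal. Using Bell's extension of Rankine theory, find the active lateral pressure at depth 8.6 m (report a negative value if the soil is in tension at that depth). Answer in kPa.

36.8 kPa

K_a = (1 − sin φ)/(1 + sin φ) = 0.3214.
σ_a = K_a γ z − 2c√K_a = 0.3214×18.7×8.6 − 2×13.1×0.5669 = 36.83 kPa.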